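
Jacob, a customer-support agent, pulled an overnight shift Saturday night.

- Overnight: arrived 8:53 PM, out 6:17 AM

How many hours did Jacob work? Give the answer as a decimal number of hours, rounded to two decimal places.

Overnight: 8:53 PM → midnight = 3 h 7 min; midnight → 6:17 AM = 6 h 17 min; span 9 h 24 min

9.40 hours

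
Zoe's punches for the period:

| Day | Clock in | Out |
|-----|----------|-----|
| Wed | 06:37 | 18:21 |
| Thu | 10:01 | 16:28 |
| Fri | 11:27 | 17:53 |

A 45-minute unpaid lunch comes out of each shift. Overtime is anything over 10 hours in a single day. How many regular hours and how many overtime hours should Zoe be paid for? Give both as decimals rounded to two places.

Regular 21.38 hours, overtime 0.98 hours

Wed: 06:37–18:21 = 11 h 44 min; less 45 min break → 10 h 59 min
Thu: 10:01–16:28 = 6 h 27 min; less 45 min break → 5 h 42 min
Fri: 11:27–17:53 = 6 h 26 min; less 45 min break → 5 h 41 min
Wed reg 10 h 0 min / OT 0 h 59 min; Thu reg 5 h 42 min / OT 0 h 0 min; Fri reg 5 h 41 min / OT 0 h 0 min.
Totals: regular 21 h 23 min, overtime 0 h 59 min.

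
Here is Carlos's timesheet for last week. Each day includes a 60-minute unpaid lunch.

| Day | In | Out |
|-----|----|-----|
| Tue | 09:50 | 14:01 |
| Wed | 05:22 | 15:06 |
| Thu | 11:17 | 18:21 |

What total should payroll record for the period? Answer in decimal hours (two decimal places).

17.98 hours

Tue: 09:50–14:01 = 4 h 11 min; less 60 min break → 3 h 11 min
Wed: 05:22–15:06 = 9 h 44 min; less 60 min break → 8 h 44 min
Thu: 11:17–18:21 = 7 h 4 min; less 60 min break → 6 h 4 min
Total: 3 h 11 min + 8 h 44 min + 6 h 4 min = 17 h 59 min.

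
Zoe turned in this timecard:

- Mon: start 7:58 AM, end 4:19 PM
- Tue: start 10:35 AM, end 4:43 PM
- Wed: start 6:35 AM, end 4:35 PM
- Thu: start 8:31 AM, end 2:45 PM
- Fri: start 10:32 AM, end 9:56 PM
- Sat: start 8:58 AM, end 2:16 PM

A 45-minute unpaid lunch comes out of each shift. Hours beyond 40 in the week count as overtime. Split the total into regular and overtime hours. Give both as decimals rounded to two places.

Regular 40.00 hours, overtime 2.92 hours

Mon: 7:58 AM–4:19 PM = 8 h 21 min; less 45 min break → 7 h 36 min
Tue: 10:35 AM–4:43 PM = 6 h 8 min; less 45 min break → 5 h 23 min
Wed: 6:35 AM–4:35 PM = 10 h 0 min; less 45 min break → 9 h 15 min
Thu: 8:31 AM–2:45 PM = 6 h 14 min; less 45 min break → 5 h 29 min
Fri: 10:32 AM–9:56 PM = 11 h 24 min; less 45 min break → 10 h 39 min
Sat: 8:58 AM–2:16 PM = 5 h 18 min; less 45 min break → 4 h 33 min
Total worked: 42 h 55 min = 42.92 h.
Threshold 40 h → overtime 2 h 55 min, regular 40 h 0 min.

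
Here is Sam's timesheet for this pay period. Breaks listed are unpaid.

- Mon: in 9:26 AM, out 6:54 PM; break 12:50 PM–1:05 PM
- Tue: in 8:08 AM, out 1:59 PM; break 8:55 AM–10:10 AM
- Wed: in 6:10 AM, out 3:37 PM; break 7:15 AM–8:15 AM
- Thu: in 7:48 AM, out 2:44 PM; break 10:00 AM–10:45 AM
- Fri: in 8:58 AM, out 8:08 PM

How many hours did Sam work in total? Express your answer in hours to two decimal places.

Mon: 9:26 AM–6:54 PM = 9 h 28 min; less 15 min break → 9 h 13 min
Tue: 8:08 AM–1:59 PM = 5 h 51 min; less 75 min break → 4 h 36 min
Wed: 6:10 AM–3:37 PM = 9 h 27 min; less 60 min break → 8 h 27 min
Thu: 7:48 AM–2:44 PM = 6 h 56 min; less 45 min break → 6 h 11 min
Fri: 8:58 AM–8:08 PM = 11 h 10 min
Total: 9 h 13 min + 4 h 36 min + 8 h 27 min + 6 h 11 min + 11 h 10 min = 39 h 37 min.

39.62 hours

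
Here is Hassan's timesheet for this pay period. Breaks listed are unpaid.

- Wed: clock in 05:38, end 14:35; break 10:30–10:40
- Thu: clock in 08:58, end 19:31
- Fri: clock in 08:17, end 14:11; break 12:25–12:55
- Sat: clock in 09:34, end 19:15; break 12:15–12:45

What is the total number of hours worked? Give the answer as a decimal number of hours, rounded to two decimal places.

Wed: 05:38–14:35 = 8 h 57 min; less 10 min break → 8 h 47 min
Thu: 08:58–19:31 = 10 h 33 min
Fri: 08:17–14:11 = 5 h 54 min; less 30 min break → 5 h 24 min
Sat: 09:34–19:15 = 9 h 41 min; less 30 min break → 9 h 11 min
Total: 8 h 47 min + 10 h 33 min + 5 h 24 min + 9 h 11 min = 33 h 55 min.

33.92 hours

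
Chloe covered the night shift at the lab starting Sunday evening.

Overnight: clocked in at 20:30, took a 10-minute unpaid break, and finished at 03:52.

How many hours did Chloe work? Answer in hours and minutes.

7 h 12 min

Overnight: 20:30 → midnight = 3 h 30 min; midnight → 03:52 = 3 h 52 min; span 7 h 22 min; less 10 min break → 7 h 12 min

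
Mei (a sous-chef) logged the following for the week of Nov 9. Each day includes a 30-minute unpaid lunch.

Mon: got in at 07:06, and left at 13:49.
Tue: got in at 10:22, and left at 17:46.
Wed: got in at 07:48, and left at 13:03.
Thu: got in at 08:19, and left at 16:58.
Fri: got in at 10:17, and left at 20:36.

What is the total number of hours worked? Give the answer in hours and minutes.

35 h 50 min

Mon: 07:06–13:49 = 6 h 43 min; less 30 min break → 6 h 13 min
Tue: 10:22–17:46 = 7 h 24 min; less 30 min break → 6 h 54 min
Wed: 07:48–13:03 = 5 h 15 min; less 30 min break → 4 h 45 min
Thu: 08:19–16:58 = 8 h 39 min; less 30 min break → 8 h 9 min
Fri: 10:17–20:36 = 10 h 19 min; less 30 min break → 9 h 49 min
Total: 6 h 13 min + 6 h 54 min + 4 h 45 min + 8 h 9 min + 9 h 49 min = 35 h 50 min.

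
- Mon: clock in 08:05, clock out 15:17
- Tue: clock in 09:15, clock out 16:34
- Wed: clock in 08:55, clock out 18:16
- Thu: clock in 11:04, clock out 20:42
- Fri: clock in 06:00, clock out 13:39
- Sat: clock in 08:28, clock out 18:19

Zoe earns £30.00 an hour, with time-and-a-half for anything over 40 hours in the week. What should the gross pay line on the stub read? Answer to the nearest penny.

Mon: 08:05–15:17 = 7 h 12 min
Tue: 09:15–16:34 = 7 h 19 min
Wed: 08:55–18:16 = 9 h 21 min
Thu: 11:04–20:42 = 9 h 38 min
Fri: 06:00–13:39 = 7 h 39 min
Sat: 08:28–18:19 = 9 h 51 min
Total worked: 51 h 0 min = 3060 min.
Regular 40 h 0 min = 2400 min at £30.00/h; overtime 11 h 0 min = 660 min at £45.00/h.
Pay = (2400 × £30.00 + 660 × £45.00) ÷ 60 = £1695.00.

£1695.00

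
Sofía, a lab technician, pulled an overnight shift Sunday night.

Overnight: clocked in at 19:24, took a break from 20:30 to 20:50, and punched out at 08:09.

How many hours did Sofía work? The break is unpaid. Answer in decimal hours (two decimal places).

12.42 hours

Overnight: 19:24 → midnight = 4 h 36 min; midnight → 08:09 = 8 h 9 min; span 12 h 45 min; less 20 min break → 12 h 25 min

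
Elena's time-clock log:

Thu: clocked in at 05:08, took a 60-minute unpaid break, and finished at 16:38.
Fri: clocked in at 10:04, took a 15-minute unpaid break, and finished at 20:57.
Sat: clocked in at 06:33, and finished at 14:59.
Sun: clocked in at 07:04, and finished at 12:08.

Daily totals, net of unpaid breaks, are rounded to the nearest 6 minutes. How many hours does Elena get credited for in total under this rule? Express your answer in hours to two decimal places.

Thu: 05:08–16:38 = 11 h 30 min − 60 min = 10 h 30 min → rounds to 10 h 30 min
Fri: 10:04–20:57 = 10 h 53 min − 15 min = 10 h 38 min → rounds to 10 h 36 min
Sat: 06:33–14:59 = 8 h 26 min → rounds to 8 h 24 min
Sun: 07:04–12:08 = 5 h 4 min → rounds to 5 h 6 min
Total credited: 34 h 36 min.

34.60 hours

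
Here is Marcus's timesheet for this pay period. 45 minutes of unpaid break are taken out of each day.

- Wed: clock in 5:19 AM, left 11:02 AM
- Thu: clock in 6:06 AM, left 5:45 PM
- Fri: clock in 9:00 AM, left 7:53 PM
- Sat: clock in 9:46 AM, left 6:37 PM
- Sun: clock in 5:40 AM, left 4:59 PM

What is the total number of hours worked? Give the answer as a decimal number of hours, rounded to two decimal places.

44.67 hours

Wed: 5:19 AM–11:02 AM = 5 h 43 min; less 45 min break → 4 h 58 min
Thu: 6:06 AM–5:45 PM = 11 h 39 min; less 45 min break → 10 h 54 min
Fri: 9:00 AM–7:53 PM = 10 h 53 min; less 45 min break → 10 h 8 min
Sat: 9:46 AM–6:37 PM = 8 h 51 min; less 45 min break → 8 h 6 min
Sun: 5:40 AM–4:59 PM = 11 h 19 min; less 45 min break → 10 h 34 min
Total: 4 h 58 min + 10 h 54 min + 10 h 8 min + 8 h 6 min + 10 h 34 min = 44 h 40 min.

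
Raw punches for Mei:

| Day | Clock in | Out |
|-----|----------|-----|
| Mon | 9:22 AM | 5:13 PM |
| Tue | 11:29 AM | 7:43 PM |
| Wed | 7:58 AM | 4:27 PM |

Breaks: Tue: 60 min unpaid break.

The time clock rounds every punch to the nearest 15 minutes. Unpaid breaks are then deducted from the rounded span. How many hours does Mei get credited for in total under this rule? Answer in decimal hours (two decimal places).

Mon: in 9:22 AM→9:15 AM, out 5:13 PM→5:15 PM; 8 h 0 min
Tue: in 11:29 AM→11:30 AM, out 7:43 PM→7:45 PM; 8 h 15 min − 60 min = 7 h 15 min
Wed: in 7:58 AM→8:00 AM, out 4:27 PM→4:30 PM; 8 h 30 min
Total credited: 23 h 45 min.

23.75 hours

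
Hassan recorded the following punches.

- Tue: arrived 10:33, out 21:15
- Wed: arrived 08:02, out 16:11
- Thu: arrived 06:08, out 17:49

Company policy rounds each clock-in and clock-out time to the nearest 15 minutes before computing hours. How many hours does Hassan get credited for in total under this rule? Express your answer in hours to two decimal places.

30.50 hours

Tue: in 10:33→10:30, out 21:15→21:15; 10 h 45 min
Wed: in 08:02→08:00, out 16:11→16:15; 8 h 15 min
Thu: in 06:08→06:15, out 17:49→17:45; 11 h 30 min
Total credited: 30 h 30 min.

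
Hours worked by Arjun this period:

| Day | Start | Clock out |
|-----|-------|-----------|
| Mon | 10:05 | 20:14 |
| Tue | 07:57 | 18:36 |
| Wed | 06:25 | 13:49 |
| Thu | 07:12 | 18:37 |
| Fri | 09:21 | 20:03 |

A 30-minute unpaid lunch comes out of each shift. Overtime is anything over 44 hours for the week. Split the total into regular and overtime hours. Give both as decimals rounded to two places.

Regular 44.00 hours, overtime 3.82 hours

Mon: 10:05–20:14 = 10 h 9 min; less 30 min break → 9 h 39 min
Tue: 07:57–18:36 = 10 h 39 min; less 30 min break → 10 h 9 min
Wed: 06:25–13:49 = 7 h 24 min; less 30 min break → 6 h 54 min
Thu: 07:12–18:37 = 11 h 25 min; less 30 min break → 10 h 55 min
Fri: 09:21–20:03 = 10 h 42 min; less 30 min break → 10 h 12 min
Total worked: 47 h 49 min = 47.82 h.
Threshold 44 h → overtime 3 h 49 min, regular 44 h 0 min.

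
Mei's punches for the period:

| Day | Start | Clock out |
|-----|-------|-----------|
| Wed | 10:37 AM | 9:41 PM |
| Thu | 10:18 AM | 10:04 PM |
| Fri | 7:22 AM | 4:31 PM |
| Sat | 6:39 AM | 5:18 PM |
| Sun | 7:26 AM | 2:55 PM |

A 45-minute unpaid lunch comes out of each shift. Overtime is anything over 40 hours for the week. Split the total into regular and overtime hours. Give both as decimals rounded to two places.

Regular 40.00 hours, overtime 6.37 hours

Wed: 10:37 AM–9:41 PM = 11 h 4 min; less 45 min break → 10 h 19 min
Thu: 10:18 AM–10:04 PM = 11 h 46 min; less 45 min break → 11 h 1 min
Fri: 7:22 AM–4:31 PM = 9 h 9 min; less 45 min break → 8 h 24 min
Sat: 6:39 AM–5:18 PM = 10 h 39 min; less 45 min break → 9 h 54 min
Sun: 7:26 AM–2:55 PM = 7 h 29 min; less 45 min break → 6 h 44 min
Total worked: 46 h 22 min = 46.37 h.
Threshold 40 h → overtime 6 h 22 min, regular 40 h 0 min.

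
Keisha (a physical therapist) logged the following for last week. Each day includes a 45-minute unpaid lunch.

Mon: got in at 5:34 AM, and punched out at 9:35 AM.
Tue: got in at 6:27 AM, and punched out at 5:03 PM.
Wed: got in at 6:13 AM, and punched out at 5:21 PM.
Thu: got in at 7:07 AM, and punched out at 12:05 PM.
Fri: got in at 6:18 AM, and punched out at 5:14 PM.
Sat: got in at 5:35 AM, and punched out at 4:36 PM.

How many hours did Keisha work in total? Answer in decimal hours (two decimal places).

Mon: 5:34 AM–9:35 AM = 4 h 1 min; less 45 min break → 3 h 16 min
Tue: 6:27 AM–5:03 PM = 10 h 36 min; less 45 min break → 9 h 51 min
Wed: 6:13 AM–5:21 PM = 11 h 8 min; less 45 min break → 10 h 23 min
Thu: 7:07 AM–12:05 PM = 4 h 58 min; less 45 min break → 4 h 13 min
Fri: 6:18 AM–5:14 PM = 10 h 56 min; less 45 min break → 10 h 11 min
Sat: 5:35 AM–4:36 PM = 11 h 1 min; less 45 min break → 10 h 16 min
Total: 3 h 16 min + 9 h 51 min + 10 h 23 min + 4 h 13 min + 10 h 11 min + 10 h 16 min = 48 h 10 min.

48.17 hours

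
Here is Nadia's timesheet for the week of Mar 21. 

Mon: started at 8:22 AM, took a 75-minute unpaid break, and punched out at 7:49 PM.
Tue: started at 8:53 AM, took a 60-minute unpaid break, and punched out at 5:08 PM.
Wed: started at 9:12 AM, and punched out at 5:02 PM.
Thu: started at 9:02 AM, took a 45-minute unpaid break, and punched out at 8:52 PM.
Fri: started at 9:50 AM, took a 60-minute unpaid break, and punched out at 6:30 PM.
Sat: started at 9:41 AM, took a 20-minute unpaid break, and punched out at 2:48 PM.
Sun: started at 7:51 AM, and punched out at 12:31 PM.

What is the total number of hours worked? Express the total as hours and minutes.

53 h 29 min

Mon: 8:22 AM–7:49 PM = 11 h 27 min; less 75 min break → 10 h 12 min
Tue: 8:53 AM–5:08 PM = 8 h 15 min; less 60 min break → 7 h 15 min
Wed: 9:12 AM–5:02 PM = 7 h 50 min
Thu: 9:02 AM–8:52 PM = 11 h 50 min; less 45 min break → 11 h 5 min
Fri: 9:50 AM–6:30 PM = 8 h 40 min; less 60 min break → 7 h 40 min
Sat: 9:41 AM–2:48 PM = 5 h 7 min; less 20 min break → 4 h 47 min
Sun: 7:51 AM–12:31 PM = 4 h 40 min
Total: 10 h 12 min + 7 h 15 min + 7 h 50 min + 11 h 5 min + 7 h 40 min + 4 h 47 min + 4 h 40 min = 53 h 29 min.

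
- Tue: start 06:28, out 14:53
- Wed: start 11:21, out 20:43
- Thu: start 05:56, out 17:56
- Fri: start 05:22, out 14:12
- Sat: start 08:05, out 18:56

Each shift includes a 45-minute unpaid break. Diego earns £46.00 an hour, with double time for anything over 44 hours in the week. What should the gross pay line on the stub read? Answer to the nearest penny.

Tue: 06:28–14:53 = 8 h 25 min; less 45 min break → 7 h 40 min
Wed: 11:21–20:43 = 9 h 22 min; less 45 min break → 8 h 37 min
Thu: 05:56–17:56 = 12 h 0 min; less 45 min break → 11 h 15 min
Fri: 05:22–14:12 = 8 h 50 min; less 45 min break → 8 h 5 min
Sat: 08:05–18:56 = 10 h 51 min; less 45 min break → 10 h 6 min
Total worked: 45 h 43 min = 2743 min.
Regular 44 h 0 min = 2640 min at £46.00/h; overtime 1 h 43 min = 103 min at £92.00/h.
Pay = (2640 × £46.00 + 103 × £92.00) ÷ 60 = £2181.93.

£2181.93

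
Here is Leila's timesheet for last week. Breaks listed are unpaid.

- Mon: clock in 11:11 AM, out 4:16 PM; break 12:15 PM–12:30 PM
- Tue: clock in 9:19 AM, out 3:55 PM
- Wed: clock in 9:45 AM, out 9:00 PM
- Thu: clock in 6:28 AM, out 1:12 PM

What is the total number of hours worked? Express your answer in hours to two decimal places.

29.42 hours

Mon: 11:11 AM–4:16 PM = 5 h 5 min; less 15 min break → 4 h 50 min
Tue: 9:19 AM–3:55 PM = 6 h 36 min
Wed: 9:45 AM–9:00 PM = 11 h 15 min
Thu: 6:28 AM–1:12 PM = 6 h 44 min
Total: 4 h 50 min + 6 h 36 min + 11 h 15 min + 6 h 44 min = 29 h 25 min.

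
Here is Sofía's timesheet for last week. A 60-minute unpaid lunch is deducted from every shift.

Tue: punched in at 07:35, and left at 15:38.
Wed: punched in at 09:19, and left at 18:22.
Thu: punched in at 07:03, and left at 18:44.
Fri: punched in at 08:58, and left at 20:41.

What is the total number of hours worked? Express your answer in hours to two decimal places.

36.50 hours

Tue: 07:35–15:38 = 8 h 3 min; less 60 min break → 7 h 3 min
Wed: 09:19–18:22 = 9 h 3 min; less 60 min break → 8 h 3 min
Thu: 07:03–18:44 = 11 h 41 min; less 60 min break → 10 h 41 min
Fri: 08:58–20:41 = 11 h 43 min; less 60 min break → 10 h 43 min
Total: 7 h 3 min + 8 h 3 min + 10 h 41 min + 10 h 43 min = 36 h 30 min.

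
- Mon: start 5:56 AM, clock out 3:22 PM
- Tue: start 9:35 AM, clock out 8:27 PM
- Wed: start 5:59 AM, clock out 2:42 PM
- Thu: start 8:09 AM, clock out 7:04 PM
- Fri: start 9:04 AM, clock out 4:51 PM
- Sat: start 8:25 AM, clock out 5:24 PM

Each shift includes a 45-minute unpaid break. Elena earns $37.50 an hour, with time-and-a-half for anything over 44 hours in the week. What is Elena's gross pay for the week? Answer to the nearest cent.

$2111.25

Mon: 5:56 AM–3:22 PM = 9 h 26 min; less 45 min break → 8 h 41 min
Tue: 9:35 AM–8:27 PM = 10 h 52 min; less 45 min break → 10 h 7 min
Wed: 5:59 AM–2:42 PM = 8 h 43 min; less 45 min break → 7 h 58 min
Thu: 8:09 AM–7:04 PM = 10 h 55 min; less 45 min break → 10 h 10 min
Fri: 9:04 AM–4:51 PM = 7 h 47 min; less 45 min break → 7 h 2 min
Sat: 8:25 AM–5:24 PM = 8 h 59 min; less 45 min break → 8 h 14 min
Total worked: 52 h 12 min = 3132 min.
Regular 44 h 0 min = 2640 min at $37.50/h; overtime 8 h 12 min = 492 min at $56.25/h.
Pay = (2640 × $37.50 + 492 × $56.25) ÷ 60 = $2111.25.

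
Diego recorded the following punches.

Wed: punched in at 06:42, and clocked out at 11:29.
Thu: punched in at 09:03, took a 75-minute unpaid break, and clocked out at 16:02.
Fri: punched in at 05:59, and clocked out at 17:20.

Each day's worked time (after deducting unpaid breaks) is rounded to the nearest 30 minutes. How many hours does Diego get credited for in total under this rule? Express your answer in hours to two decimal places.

22.00 hours

Wed: 06:42–11:29 = 4 h 47 min → rounds to 5 h 0 min
Thu: 09:03–16:02 = 6 h 59 min − 75 min = 5 h 44 min → rounds to 5 h 30 min
Fri: 05:59–17:20 = 11 h 21 min → rounds to 11 h 30 min
Total credited: 22 h 0 min.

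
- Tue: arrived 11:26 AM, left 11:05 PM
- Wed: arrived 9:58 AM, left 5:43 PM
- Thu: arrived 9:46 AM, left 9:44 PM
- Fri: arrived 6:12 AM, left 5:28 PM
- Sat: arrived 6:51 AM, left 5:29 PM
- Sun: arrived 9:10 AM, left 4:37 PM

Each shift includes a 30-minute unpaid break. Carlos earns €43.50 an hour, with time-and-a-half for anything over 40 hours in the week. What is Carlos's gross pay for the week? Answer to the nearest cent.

€2896.01

Tue: 11:26 AM–11:05 PM = 11 h 39 min; less 30 min break → 11 h 9 min
Wed: 9:58 AM–5:43 PM = 7 h 45 min; less 30 min break → 7 h 15 min
Thu: 9:46 AM–9:44 PM = 11 h 58 min; less 30 min break → 11 h 28 min
Fri: 6:12 AM–5:28 PM = 11 h 16 min; less 30 min break → 10 h 46 min
Sat: 6:51 AM–5:29 PM = 10 h 38 min; less 30 min break → 10 h 8 min
Sun: 9:10 AM–4:37 PM = 7 h 27 min; less 30 min break → 6 h 57 min
Total worked: 57 h 43 min = 3463 min.
Regular 40 h 0 min = 2400 min at €43.50/h; overtime 17 h 43 min = 1063 min at €65.25/h.
Pay = (2400 × €43.50 + 1063 × €65.25) ÷ 60 = €2896.01.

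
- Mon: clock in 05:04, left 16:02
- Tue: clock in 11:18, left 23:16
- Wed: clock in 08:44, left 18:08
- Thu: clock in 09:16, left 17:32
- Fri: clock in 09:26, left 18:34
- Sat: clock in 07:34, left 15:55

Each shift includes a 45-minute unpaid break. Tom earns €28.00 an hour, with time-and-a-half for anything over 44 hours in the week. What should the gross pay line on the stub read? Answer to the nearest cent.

Mon: 05:04–16:02 = 10 h 58 min; less 45 min break → 10 h 13 min
Tue: 11:18–23:16 = 11 h 58 min; less 45 min break → 11 h 13 min
Wed: 08:44–18:08 = 9 h 24 min; less 45 min break → 8 h 39 min
Thu: 09:16–17:32 = 8 h 16 min; less 45 min break → 7 h 31 min
Fri: 09:26–18:34 = 9 h 8 min; less 45 min break → 8 h 23 min
Sat: 07:34–15:55 = 8 h 21 min; less 45 min break → 7 h 36 min
Total worked: 53 h 35 min = 3215 min.
Regular 44 h 0 min = 2640 min at €28.00/h; overtime 9 h 35 min = 575 min at €42.00/h.
Pay = (2640 × €28.00 + 575 × €42.00) ÷ 60 = €1634.50.

€1634.50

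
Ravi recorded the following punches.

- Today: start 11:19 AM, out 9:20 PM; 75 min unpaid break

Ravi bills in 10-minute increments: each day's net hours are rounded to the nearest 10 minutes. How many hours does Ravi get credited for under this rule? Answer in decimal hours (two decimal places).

8.83 hours

Today: 11:19 AM–9:20 PM = 10 h 1 min − 75 min = 8 h 46 min → rounds to 8 h 50 min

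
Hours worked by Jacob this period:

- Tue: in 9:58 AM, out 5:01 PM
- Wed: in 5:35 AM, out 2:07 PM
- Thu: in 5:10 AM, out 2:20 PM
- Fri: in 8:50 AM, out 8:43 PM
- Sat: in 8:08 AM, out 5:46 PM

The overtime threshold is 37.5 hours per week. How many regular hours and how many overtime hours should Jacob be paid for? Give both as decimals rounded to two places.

Tue: 9:58 AM–5:01 PM = 7 h 3 min
Wed: 5:35 AM–2:07 PM = 8 h 32 min
Thu: 5:10 AM–2:20 PM = 9 h 10 min
Fri: 8:50 AM–8:43 PM = 11 h 53 min
Sat: 8:08 AM–5:46 PM = 9 h 38 min
Total worked: 46 h 16 min = 46.27 h.
Threshold 37.5 h → overtime 8 h 46 min, regular 37 h 30 min.

Regular 37.50 hours, overtime 8.77 hours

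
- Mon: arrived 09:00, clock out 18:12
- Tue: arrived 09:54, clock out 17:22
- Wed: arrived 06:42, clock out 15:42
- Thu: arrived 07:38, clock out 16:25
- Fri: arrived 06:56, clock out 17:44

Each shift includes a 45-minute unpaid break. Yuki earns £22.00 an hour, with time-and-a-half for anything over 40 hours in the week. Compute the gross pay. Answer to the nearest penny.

£929.50

Mon: 09:00–18:12 = 9 h 12 min; less 45 min break → 8 h 27 min
Tue: 09:54–17:22 = 7 h 28 min; less 45 min break → 6 h 43 min
Wed: 06:42–15:42 = 9 h 0 min; less 45 min break → 8 h 15 min
Thu: 07:38–16:25 = 8 h 47 min; less 45 min break → 8 h 2 min
Fri: 06:56–17:44 = 10 h 48 min; less 45 min break → 10 h 3 min
Total worked: 41 h 30 min = 2490 min.
Regular 40 h 0 min = 2400 min at £22.00/h; overtime 1 h 30 min = 90 min at £33.00/h.
Pay = (2400 × £22.00 + 90 × £33.00) ÷ 60 = £929.50.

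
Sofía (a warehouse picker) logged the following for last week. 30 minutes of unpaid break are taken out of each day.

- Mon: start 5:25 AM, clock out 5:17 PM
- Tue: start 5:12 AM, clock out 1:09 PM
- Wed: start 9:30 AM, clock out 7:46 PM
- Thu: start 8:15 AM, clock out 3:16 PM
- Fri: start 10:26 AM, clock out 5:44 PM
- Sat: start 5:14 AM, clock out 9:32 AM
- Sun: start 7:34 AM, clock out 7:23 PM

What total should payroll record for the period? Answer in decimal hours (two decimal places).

Mon: 5:25 AM–5:17 PM = 11 h 52 min; less 30 min break → 11 h 22 min
Tue: 5:12 AM–1:09 PM = 7 h 57 min; less 30 min break → 7 h 27 min
Wed: 9:30 AM–7:46 PM = 10 h 16 min; less 30 min break → 9 h 46 min
Thu: 8:15 AM–3:16 PM = 7 h 1 min; less 30 min break → 6 h 31 min
Fri: 10:26 AM–5:44 PM = 7 h 18 min; less 30 min break → 6 h 48 min
Sat: 5:14 AM–9:32 AM = 4 h 18 min; less 30 min break → 3 h 48 min
Sun: 7:34 AM–7:23 PM = 11 h 49 min; less 30 min break → 11 h 19 min
Total: 11 h 22 min + 7 h 27 min + 9 h 46 min + 6 h 31 min + 6 h 48 min + 3 h 48 min + 11 h 19 min = 57 h 1 min.

57.02 hours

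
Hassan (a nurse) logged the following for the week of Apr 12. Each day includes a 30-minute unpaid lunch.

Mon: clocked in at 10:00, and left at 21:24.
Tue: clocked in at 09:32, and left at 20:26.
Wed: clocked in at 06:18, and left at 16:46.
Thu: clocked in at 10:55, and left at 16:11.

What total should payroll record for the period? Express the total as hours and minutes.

36 h 2 min

Mon: 10:00–21:24 = 11 h 24 min; less 30 min break → 10 h 54 min
Tue: 09:32–20:26 = 10 h 54 min; less 30 min break → 10 h 24 min
Wed: 06:18–16:46 = 10 h 28 min; less 30 min break → 9 h 58 min
Thu: 10:55–16:11 = 5 h 16 min; less 30 min break → 4 h 46 min
Total: 10 h 54 min + 10 h 24 min + 9 h 58 min + 4 h 46 min = 36 h 2 min.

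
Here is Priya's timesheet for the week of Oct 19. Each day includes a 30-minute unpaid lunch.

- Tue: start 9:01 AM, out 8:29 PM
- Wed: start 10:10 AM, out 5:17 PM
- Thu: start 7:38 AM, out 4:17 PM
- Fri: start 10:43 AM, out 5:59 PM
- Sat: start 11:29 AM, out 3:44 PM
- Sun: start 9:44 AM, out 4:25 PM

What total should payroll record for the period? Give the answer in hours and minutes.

Tue: 9:01 AM–8:29 PM = 11 h 28 min; less 30 min break → 10 h 58 min
Wed: 10:10 AM–5:17 PM = 7 h 7 min; less 30 min break → 6 h 37 min
Thu: 7:38 AM–4:17 PM = 8 h 39 min; less 30 min break → 8 h 9 min
Fri: 10:43 AM–5:59 PM = 7 h 16 min; less 30 min break → 6 h 46 min
Sat: 11:29 AM–3:44 PM = 4 h 15 min; less 30 min break → 3 h 45 min
Sun: 9:44 AM–4:25 PM = 6 h 41 min; less 30 min break → 6 h 11 min
Total: 10 h 58 min + 6 h 37 min + 8 h 9 min + 6 h 46 min + 3 h 45 min + 6 h 11 min = 42 h 26 min.

42 h 26 min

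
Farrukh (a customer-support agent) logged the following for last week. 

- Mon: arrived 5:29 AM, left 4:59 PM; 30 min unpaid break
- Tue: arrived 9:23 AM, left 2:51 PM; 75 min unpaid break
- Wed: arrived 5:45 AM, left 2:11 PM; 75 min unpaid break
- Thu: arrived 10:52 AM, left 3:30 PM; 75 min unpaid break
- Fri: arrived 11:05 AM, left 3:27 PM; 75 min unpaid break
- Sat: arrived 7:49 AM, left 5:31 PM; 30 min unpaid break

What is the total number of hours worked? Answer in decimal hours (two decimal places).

38.10 hours

Mon: 5:29 AM–4:59 PM = 11 h 30 min; less 30 min break → 11 h 0 min
Tue: 9:23 AM–2:51 PM = 5 h 28 min; less 75 min break → 4 h 13 min
Wed: 5:45 AM–2:11 PM = 8 h 26 min; less 75 min break → 7 h 11 min
Thu: 10:52 AM–3:30 PM = 4 h 38 min; less 75 min break → 3 h 23 min
Fri: 11:05 AM–3:27 PM = 4 h 22 min; less 75 min break → 3 h 7 min
Sat: 7:49 AM–5:31 PM = 9 h 42 min; less 30 min break → 9 h 12 min
Total: 11 h 0 min + 4 h 13 min + 7 h 11 min + 3 h 23 min + 3 h 7 min + 9 h 12 min = 38 h 6 min.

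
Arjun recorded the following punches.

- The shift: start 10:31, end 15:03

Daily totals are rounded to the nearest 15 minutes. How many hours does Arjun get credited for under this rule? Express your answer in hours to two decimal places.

4.50 hours

The shift: 10:31–15:03 = 4 h 32 min → rounds to 4 h 30 min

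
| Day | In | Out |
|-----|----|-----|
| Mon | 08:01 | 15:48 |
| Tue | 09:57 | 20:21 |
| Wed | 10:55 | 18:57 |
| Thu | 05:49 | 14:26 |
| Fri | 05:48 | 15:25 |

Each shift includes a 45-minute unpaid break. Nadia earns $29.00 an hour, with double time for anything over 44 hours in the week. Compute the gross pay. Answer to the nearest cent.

Mon: 08:01–15:48 = 7 h 47 min; less 45 min break → 7 h 2 min
Tue: 09:57–20:21 = 10 h 24 min; less 45 min break → 9 h 39 min
Wed: 10:55–18:57 = 8 h 2 min; less 45 min break → 7 h 17 min
Thu: 05:49–14:26 = 8 h 37 min; less 45 min break → 7 h 52 min
Fri: 05:48–15:25 = 9 h 37 min; less 45 min break → 8 h 52 min
Total worked: 40 h 42 min = 2442 min.
Regular 40 h 42 min = 2442 min at $29.00/h; overtime 0 h 0 min = 0 min at $58.00/h.
Pay = (2442 × $29.00 + 0 × $58.00) ÷ 60 = $1180.30.

$1180.30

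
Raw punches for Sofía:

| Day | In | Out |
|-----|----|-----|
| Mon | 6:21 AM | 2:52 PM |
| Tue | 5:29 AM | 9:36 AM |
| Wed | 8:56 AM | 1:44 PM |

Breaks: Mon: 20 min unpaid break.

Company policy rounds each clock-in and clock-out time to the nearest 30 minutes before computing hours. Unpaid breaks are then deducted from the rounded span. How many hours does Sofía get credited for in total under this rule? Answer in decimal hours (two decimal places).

16.67 hours

Mon: in 6:21 AM→6:30 AM, out 2:52 PM→3:00 PM; 8 h 30 min − 20 min = 8 h 10 min
Tue: in 5:29 AM→5:30 AM, out 9:36 AM→9:30 AM; 4 h 0 min
Wed: in 8:56 AM→9:00 AM, out 1:44 PM→1:30 PM; 4 h 30 min
Total credited: 16 h 40 min.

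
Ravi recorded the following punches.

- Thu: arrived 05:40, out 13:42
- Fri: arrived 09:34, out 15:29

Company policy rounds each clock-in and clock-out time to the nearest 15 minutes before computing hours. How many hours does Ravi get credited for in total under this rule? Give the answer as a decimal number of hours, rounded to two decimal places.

14.00 hours

Thu: in 05:40→05:45, out 13:42→13:45; 8 h 0 min
Fri: in 09:34→09:30, out 15:29→15:30; 6 h 0 min
Total credited: 14 h 0 min.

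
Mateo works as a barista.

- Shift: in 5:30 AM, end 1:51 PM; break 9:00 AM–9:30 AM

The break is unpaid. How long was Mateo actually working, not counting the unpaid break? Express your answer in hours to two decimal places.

7.85 hours

Shift: 5:30 AM–1:51 PM = 8 h 21 min; less 30 min break → 7 h 51 min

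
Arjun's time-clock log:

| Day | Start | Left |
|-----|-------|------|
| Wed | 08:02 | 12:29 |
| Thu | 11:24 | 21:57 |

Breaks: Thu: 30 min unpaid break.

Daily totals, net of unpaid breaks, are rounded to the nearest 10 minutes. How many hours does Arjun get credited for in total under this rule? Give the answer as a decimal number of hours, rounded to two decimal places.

14.50 hours

Wed: 08:02–12:29 = 4 h 27 min → rounds to 4 h 30 min
Thu: 11:24–21:57 = 10 h 33 min − 30 min = 10 h 3 min → rounds to 10 h 0 min
Total credited: 14 h 30 min.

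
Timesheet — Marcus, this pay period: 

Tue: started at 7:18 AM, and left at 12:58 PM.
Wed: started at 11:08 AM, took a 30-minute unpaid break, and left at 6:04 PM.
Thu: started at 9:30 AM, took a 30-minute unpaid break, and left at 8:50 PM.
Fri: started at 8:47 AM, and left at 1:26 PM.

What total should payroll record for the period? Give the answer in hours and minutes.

27 h 35 min

Tue: 7:18 AM–12:58 PM = 5 h 40 min
Wed: 11:08 AM–6:04 PM = 6 h 56 min; less 30 min break → 6 h 26 min
Thu: 9:30 AM–8:50 PM = 11 h 20 min; less 30 min break → 10 h 50 min
Fri: 8:47 AM–1:26 PM = 4 h 39 min
Total: 5 h 40 min + 6 h 26 min + 10 h 50 min + 4 h 39 min = 27 h 35 min.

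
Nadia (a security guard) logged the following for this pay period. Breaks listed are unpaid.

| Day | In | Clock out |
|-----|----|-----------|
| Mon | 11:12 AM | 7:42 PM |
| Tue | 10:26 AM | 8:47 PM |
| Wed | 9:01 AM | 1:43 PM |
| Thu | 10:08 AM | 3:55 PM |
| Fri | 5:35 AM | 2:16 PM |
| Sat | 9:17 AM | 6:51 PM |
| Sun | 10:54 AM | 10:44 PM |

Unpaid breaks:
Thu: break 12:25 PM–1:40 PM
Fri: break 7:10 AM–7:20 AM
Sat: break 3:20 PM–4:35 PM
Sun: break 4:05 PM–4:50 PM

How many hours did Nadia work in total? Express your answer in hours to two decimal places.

56.00 hours

Mon: 11:12 AM–7:42 PM = 8 h 30 min
Tue: 10:26 AM–8:47 PM = 10 h 21 min
Wed: 9:01 AM–1:43 PM = 4 h 42 min
Thu: 10:08 AM–3:55 PM = 5 h 47 min; less 75 min break → 4 h 32 min
Fri: 5:35 AM–2:16 PM = 8 h 41 min; less 10 min break → 8 h 31 min
Sat: 9:17 AM–6:51 PM = 9 h 34 min; less 75 min break → 8 h 19 min
Sun: 10:54 AM–10:44 PM = 11 h 50 min; less 45 min break → 11 h 5 min
Total: 8 h 30 min + 10 h 21 min + 4 h 42 min + 4 h 32 min + 8 h 31 min + 8 h 19 min + 11 h 5 min = 56 h 0 min.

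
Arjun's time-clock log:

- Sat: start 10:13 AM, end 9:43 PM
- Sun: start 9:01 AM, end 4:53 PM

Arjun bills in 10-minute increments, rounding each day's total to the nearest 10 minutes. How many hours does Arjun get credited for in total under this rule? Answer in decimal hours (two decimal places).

19.33 hours

Sat: 10:13 AM–9:43 PM = 11 h 30 min → rounds to 11 h 30 min
Sun: 9:01 AM–4:53 PM = 7 h 52 min → rounds to 7 h 50 min
Total credited: 19 h 20 min.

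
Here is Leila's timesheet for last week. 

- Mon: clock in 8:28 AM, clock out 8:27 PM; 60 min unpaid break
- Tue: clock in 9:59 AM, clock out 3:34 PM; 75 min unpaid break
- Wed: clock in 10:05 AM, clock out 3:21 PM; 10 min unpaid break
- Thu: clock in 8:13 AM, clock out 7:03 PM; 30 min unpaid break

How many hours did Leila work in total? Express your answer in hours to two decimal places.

30.75 hours

Mon: 8:28 AM–8:27 PM = 11 h 59 min; less 60 min break → 10 h 59 min
Tue: 9:59 AM–3:34 PM = 5 h 35 min; less 75 min break → 4 h 20 min
Wed: 10:05 AM–3:21 PM = 5 h 16 min; less 10 min break → 5 h 6 min
Thu: 8:13 AM–7:03 PM = 10 h 50 min; less 30 min break → 10 h 20 min
Total: 10 h 59 min + 4 h 20 min + 5 h 6 min + 10 h 20 min = 30 h 45 min.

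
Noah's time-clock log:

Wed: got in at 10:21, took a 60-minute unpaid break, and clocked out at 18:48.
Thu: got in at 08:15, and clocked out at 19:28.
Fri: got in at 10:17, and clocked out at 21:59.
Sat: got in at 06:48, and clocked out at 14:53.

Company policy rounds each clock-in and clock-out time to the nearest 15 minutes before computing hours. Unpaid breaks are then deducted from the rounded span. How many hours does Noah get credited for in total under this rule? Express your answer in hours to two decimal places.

38.75 hours

Wed: in 10:21→10:15, out 18:48→18:45; 8 h 30 min − 60 min = 7 h 30 min
Thu: in 08:15→08:15, out 19:28→19:30; 11 h 15 min
Fri: in 10:17→10:15, out 21:59→22:00; 11 h 45 min
Sat: in 06:48→06:45, out 14:53→15:00; 8 h 15 min
Total credited: 38 h 45 min.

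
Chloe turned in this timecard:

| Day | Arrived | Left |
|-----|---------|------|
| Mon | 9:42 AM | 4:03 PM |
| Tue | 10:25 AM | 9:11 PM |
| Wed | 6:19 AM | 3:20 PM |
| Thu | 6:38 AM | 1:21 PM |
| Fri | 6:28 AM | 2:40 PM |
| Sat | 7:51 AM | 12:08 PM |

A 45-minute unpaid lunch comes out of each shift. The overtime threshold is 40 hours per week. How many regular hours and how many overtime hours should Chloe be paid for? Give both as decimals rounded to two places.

Regular 40.00 hours, overtime 0.83 hours

Mon: 9:42 AM–4:03 PM = 6 h 21 min; less 45 min break → 5 h 36 min
Tue: 10:25 AM–9:11 PM = 10 h 46 min; less 45 min break → 10 h 1 min
Wed: 6:19 AM–3:20 PM = 9 h 1 min; less 45 min break → 8 h 16 min
Thu: 6:38 AM–1:21 PM = 6 h 43 min; less 45 min break → 5 h 58 min
Fri: 6:28 AM–2:40 PM = 8 h 12 min; less 45 min break → 7 h 27 min
Sat: 7:51 AM–12:08 PM = 4 h 17 min; less 45 min break → 3 h 32 min
Total worked: 40 h 50 min = 40.83 h.
Threshold 40 h → overtime 0 h 50 min, regular 40 h 0 min.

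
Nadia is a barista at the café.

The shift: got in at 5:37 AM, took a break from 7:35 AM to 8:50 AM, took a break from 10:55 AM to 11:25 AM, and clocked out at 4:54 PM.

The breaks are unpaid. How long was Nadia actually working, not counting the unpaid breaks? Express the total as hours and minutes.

9 h 32 min

The shift: 5:37 AM–4:54 PM = 11 h 17 min; less 105 min break → 9 h 32 min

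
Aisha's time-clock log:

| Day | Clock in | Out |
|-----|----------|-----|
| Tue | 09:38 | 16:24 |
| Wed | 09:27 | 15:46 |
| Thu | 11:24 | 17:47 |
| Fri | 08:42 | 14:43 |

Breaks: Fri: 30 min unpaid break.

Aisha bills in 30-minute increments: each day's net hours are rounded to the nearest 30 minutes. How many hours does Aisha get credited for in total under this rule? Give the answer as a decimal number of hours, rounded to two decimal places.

Tue: 09:38–16:24 = 6 h 46 min → rounds to 7 h 0 min
Wed: 09:27–15:46 = 6 h 19 min → rounds to 6 h 30 min
Thu: 11:24–17:47 = 6 h 23 min → rounds to 6 h 30 min
Fri: 08:42–14:43 = 6 h 1 min − 30 min = 5 h 31 min → rounds to 5 h 30 min
Total credited: 25 h 30 min.

25.50 hours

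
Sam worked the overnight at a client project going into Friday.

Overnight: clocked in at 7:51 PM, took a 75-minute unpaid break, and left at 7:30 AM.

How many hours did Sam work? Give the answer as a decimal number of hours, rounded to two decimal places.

Overnight: 7:51 PM → midnight = 4 h 9 min; midnight → 7:30 AM = 7 h 30 min; span 11 h 39 min; less 75 min break → 10 h 24 min

10.40 hours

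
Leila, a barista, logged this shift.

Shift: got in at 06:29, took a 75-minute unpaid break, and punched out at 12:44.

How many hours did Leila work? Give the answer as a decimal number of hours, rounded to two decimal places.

5.00 hours

Shift: 06:29–12:44 = 6 h 15 min; less 75 min break → 5 h 0 min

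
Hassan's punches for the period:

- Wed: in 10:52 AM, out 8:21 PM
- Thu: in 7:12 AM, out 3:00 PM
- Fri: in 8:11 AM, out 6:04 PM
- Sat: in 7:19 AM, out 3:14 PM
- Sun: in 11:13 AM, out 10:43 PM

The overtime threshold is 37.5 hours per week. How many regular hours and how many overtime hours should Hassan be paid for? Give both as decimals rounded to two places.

Wed: 10:52 AM–8:21 PM = 9 h 29 min
Thu: 7:12 AM–3:00 PM = 7 h 48 min
Fri: 8:11 AM–6:04 PM = 9 h 53 min
Sat: 7:19 AM–3:14 PM = 7 h 55 min
Sun: 11:13 AM–10:43 PM = 11 h 30 min
Total worked: 46 h 35 min = 46.58 h.
Threshold 37.5 h → overtime 9 h 5 min, regular 37 h 30 min.

Regular 37.50 hours, overtime 9.08 hours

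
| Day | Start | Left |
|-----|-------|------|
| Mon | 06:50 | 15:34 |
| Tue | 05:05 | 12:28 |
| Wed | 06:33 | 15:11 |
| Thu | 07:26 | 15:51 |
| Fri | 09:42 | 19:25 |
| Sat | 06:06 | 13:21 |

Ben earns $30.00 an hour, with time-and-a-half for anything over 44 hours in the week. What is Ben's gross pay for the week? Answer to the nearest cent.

Mon: 06:50–15:34 = 8 h 44 min
Tue: 05:05–12:28 = 7 h 23 min
Wed: 06:33–15:11 = 8 h 38 min
Thu: 07:26–15:51 = 8 h 25 min
Fri: 09:42–19:25 = 9 h 43 min
Sat: 06:06–13:21 = 7 h 15 min
Total worked: 50 h 8 min = 3008 min.
Regular 44 h 0 min = 2640 min at $30.00/h; overtime 6 h 8 min = 368 min at $45.00/h.
Pay = (2640 × $30.00 + 368 × $45.00) ÷ 60 = $1596.00.

$1596.00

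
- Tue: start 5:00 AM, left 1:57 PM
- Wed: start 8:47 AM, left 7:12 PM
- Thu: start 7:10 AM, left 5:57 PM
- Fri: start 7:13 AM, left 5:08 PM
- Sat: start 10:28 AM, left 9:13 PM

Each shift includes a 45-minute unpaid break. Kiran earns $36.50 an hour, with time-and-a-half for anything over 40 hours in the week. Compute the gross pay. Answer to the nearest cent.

$1846.90

Tue: 5:00 AM–1:57 PM = 8 h 57 min; less 45 min break → 8 h 12 min
Wed: 8:47 AM–7:12 PM = 10 h 25 min; less 45 min break → 9 h 40 min
Thu: 7:10 AM–5:57 PM = 10 h 47 min; less 45 min break → 10 h 2 min
Fri: 7:13 AM–5:08 PM = 9 h 55 min; less 45 min break → 9 h 10 min
Sat: 10:28 AM–9:13 PM = 10 h 45 min; less 45 min break → 10 h 0 min
Total worked: 47 h 4 min = 2824 min.
Regular 40 h 0 min = 2400 min at $36.50/h; overtime 7 h 4 min = 424 min at $54.75/h.
Pay = (2400 × $36.50 + 424 × $54.75) ÷ 60 = $1846.90.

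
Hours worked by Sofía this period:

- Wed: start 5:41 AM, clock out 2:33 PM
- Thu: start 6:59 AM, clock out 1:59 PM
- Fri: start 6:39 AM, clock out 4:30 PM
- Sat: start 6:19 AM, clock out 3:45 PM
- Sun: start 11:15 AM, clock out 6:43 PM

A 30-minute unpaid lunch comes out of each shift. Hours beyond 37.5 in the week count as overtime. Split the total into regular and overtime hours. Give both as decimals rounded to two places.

Regular 37.50 hours, overtime 2.62 hours

Wed: 5:41 AM–2:33 PM = 8 h 52 min; less 30 min break → 8 h 22 min
Thu: 6:59 AM–1:59 PM = 7 h 0 min; less 30 min break → 6 h 30 min
Fri: 6:39 AM–4:30 PM = 9 h 51 min; less 30 min break → 9 h 21 min
Sat: 6:19 AM–3:45 PM = 9 h 26 min; less 30 min break → 8 h 56 min
Sun: 11:15 AM–6:43 PM = 7 h 28 min; less 30 min break → 6 h 58 min
Total worked: 40 h 7 min = 40.12 h.
Threshold 37.5 h → overtime 2 h 37 min, regular 37 h 30 min.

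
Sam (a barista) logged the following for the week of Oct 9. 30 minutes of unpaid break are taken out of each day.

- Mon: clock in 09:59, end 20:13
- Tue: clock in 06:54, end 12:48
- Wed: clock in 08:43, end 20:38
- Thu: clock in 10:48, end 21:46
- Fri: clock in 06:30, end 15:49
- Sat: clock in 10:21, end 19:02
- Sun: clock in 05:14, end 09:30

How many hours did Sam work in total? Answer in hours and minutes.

57 h 47 min

Mon: 09:59–20:13 = 10 h 14 min; less 30 min break → 9 h 44 min
Tue: 06:54–12:48 = 5 h 54 min; less 30 min break → 5 h 24 min
Wed: 08:43–20:38 = 11 h 55 min; less 30 min break → 11 h 25 min
Thu: 10:48–21:46 = 10 h 58 min; less 30 min break → 10 h 28 min
Fri: 06:30–15:49 = 9 h 19 min; less 30 min break → 8 h 49 min
Sat: 10:21–19:02 = 8 h 41 min; less 30 min break → 8 h 11 min
Sun: 05:14–09:30 = 4 h 16 min; less 30 min break → 3 h 46 min
Total: 9 h 44 min + 5 h 24 min + 11 h 25 min + 10 h 28 min + 8 h 49 min + 8 h 11 min + 3 h 46 min = 57 h 47 min.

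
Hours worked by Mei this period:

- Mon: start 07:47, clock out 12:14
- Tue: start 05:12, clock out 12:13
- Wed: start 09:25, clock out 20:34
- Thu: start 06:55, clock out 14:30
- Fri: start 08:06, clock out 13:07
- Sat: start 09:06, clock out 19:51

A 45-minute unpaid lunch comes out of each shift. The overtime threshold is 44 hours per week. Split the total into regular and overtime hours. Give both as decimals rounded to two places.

Mon: 07:47–12:14 = 4 h 27 min; less 45 min break → 3 h 42 min
Tue: 05:12–12:13 = 7 h 1 min; less 45 min break → 6 h 16 min
Wed: 09:25–20:34 = 11 h 9 min; less 45 min break → 10 h 24 min
Thu: 06:55–14:30 = 7 h 35 min; less 45 min break → 6 h 50 min
Fri: 08:06–13:07 = 5 h 1 min; less 45 min break → 4 h 16 min
Sat: 09:06–19:51 = 10 h 45 min; less 45 min break → 10 h 0 min
Total worked: 41 h 28 min = 41.47 h.
Threshold 44 h → overtime 0 h 0 min, regular 41 h 28 min.

Regular 41.47 hours, overtime 0.00 hours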